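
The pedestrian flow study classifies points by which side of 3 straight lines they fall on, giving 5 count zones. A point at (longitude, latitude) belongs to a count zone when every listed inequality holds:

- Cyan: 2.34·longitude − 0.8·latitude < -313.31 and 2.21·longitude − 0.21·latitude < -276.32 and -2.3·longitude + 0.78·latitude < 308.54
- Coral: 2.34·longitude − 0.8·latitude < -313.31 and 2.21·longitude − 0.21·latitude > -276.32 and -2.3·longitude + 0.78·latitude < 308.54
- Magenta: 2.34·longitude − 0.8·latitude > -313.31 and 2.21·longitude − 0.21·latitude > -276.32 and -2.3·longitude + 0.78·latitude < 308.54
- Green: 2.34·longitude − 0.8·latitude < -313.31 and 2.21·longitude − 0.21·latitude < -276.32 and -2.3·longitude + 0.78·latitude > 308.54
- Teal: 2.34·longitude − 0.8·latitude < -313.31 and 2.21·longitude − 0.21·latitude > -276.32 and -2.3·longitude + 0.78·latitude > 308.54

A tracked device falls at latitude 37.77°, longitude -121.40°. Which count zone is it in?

Teal

2.34·-121.40 − 0.8·37.77 = -314.292, which is < -313.31
2.21·-121.40 − 0.21·37.77 = -276.226, which is > -276.32
-2.3·-121.40 + 0.78·37.77 = 308.681, which is > 308.54
This sign pattern matches Teal.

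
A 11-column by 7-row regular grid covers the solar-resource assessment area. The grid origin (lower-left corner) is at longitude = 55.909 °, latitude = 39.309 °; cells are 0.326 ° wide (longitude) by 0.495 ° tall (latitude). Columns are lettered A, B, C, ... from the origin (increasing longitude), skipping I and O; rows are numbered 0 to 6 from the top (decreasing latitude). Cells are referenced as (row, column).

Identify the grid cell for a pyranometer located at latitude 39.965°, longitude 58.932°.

Column index: ⌊(58.932 − 55.909) / 0.326⌋ = ⌊9.273⌋ = 9 → column K
Row offset from origin: ⌊(39.965 − 39.309) / 0.495⌋ = ⌊1.325⌋ = 1 → row 5 (counted from top)

(5, K)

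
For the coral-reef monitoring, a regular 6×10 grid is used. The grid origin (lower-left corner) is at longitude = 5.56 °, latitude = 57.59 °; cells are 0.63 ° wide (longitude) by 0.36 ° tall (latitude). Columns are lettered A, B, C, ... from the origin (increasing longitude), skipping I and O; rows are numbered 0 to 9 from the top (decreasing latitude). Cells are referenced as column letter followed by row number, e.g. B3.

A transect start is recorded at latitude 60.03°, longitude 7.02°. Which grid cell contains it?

C3

Column index: ⌊(7.02 − 5.56) / 0.63⌋ = ⌊2.317⌋ = 2 → column C
Row offset from origin: ⌊(60.03 − 57.59) / 0.36⌋ = ⌊6.778⌋ = 6 → row 3 (counted from top)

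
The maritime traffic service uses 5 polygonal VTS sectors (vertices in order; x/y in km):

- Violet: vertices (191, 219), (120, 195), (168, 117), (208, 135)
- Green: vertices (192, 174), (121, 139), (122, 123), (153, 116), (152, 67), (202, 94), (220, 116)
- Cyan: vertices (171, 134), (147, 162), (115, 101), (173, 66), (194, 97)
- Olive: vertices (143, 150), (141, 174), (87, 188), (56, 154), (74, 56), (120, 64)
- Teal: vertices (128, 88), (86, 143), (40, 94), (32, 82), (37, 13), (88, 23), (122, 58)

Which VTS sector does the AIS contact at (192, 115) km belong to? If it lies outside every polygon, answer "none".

Green

Cast a ray rightward from (192, 115). For each polygon, the edges (by vertex number in listed order) whose endpoints lie on opposite sides of y = 115, where each meets that height, and whether that is right or left of the point:
Violet: no edge straddles that height → 0 crossings.
Green: 4–5 at x≈153.0 (left), 6–7 at x≈219.2 (right) → 1 crossing.
Cyan: 2–3 at x≈122.3 (left), 5–1 at x≈182.8 (left) → 0 crossings.
Olive: 4–5 at x≈63.2 (left), 6–1 at x≈133.6 (left) → 0 crossings.
Teal: 1–2 at x≈107.4 (left), 2–3 at x≈59.7 (left) → 0 crossings.
Only Green has an odd count, so the point is inside Green.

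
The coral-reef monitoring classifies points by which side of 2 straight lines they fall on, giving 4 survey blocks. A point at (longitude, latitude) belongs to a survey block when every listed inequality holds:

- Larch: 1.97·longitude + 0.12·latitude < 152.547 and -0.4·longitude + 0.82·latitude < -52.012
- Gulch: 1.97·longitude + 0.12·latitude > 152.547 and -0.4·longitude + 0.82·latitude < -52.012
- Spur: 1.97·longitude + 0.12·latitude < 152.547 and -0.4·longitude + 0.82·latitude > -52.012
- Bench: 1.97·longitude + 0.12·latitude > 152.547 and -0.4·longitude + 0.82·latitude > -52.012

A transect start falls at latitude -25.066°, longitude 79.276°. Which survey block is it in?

1.97·79.276 + 0.12·-25.066 = 153.166, which is > 152.547
-0.4·79.276 + 0.82·-25.066 = -52.265, which is < -52.012
This sign pattern matches Gulch.

Gulch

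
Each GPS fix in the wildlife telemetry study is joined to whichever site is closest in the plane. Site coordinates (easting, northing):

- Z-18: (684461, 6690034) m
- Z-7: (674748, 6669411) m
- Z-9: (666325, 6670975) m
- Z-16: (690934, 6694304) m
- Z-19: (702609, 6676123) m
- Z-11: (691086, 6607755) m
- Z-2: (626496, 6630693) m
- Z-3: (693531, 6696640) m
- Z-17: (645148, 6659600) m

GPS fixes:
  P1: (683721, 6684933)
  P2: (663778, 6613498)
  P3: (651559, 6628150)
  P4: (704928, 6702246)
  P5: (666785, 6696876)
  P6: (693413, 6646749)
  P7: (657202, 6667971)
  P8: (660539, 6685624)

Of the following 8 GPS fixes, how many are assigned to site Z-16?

P1 → Z-18
P2 → Z-11
P3 → Z-2
P4 → Z-3
P5 → Z-18
P6 → Z-7
P7 → Z-9
P8 → Z-9
0 of the 8 go to Z-16.

0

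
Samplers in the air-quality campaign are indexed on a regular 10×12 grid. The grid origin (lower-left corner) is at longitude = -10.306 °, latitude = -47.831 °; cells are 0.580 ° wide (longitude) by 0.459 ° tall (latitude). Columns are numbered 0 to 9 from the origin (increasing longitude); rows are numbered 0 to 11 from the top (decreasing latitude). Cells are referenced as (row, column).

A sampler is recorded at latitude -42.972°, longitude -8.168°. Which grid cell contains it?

Column index: ⌊(-8.168 − -10.306) / 0.580⌋ = ⌊3.686⌋ = 3
Row offset from origin: ⌊(-42.972 − -47.831) / 0.459⌋ = ⌊10.586⌋ = 10 → row 1 (counted from top)

(1, 3)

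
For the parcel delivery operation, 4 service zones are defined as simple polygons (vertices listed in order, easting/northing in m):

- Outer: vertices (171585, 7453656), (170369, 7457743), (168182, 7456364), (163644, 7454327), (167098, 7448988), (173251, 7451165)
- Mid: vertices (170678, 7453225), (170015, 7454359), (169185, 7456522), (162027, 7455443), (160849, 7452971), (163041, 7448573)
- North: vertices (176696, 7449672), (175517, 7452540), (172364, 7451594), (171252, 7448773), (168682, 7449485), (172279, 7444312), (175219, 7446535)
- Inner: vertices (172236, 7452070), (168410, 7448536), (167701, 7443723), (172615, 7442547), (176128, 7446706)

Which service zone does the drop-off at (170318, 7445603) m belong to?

Cast a ray rightward from (170318, 7445603). For each polygon, the edges (by vertex number in listed order) whose endpoints lie on opposite sides of northing = 7445603, where each meets that height, and whether that is right or left of the point:
Outer: no edge straddles that height → 0 crossings.
Mid: no edge straddles that height → 0 crossings.
North: 5–6 at easting≈171381.3 (right), 6–7 at easting≈173986.4 (right) → 2 crossings.
Inner: 2–3 at easting≈167977.9 (left), 4–5 at easting≈175196.3 (right) → 1 crossing.
Only Inner has an odd count, so the point is inside Inner.

Inner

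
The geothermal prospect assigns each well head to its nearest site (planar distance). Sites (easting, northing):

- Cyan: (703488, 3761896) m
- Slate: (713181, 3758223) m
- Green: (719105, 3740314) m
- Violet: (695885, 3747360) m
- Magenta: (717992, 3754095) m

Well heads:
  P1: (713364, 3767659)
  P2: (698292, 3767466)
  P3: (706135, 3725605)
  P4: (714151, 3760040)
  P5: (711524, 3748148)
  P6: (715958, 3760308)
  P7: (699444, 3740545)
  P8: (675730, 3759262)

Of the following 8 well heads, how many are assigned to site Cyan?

1

P1 → Slate
P2 → Cyan
P3 → Green
P4 → Slate
P5 → Magenta
P6 → Slate
P7 → Violet
P8 → Violet
1 of the 8 goes to Cyan.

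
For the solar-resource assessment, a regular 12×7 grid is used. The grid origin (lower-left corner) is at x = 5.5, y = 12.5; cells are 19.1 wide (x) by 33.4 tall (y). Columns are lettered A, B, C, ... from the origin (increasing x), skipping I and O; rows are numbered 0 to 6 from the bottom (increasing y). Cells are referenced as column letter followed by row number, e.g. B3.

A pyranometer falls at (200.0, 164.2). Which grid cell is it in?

Column index: ⌊(200.0 − 5.5) / 19.1⌋ = ⌊10.183⌋ = 10 → column L
Row offset from origin: ⌊(164.2 − 12.5) / 33.4⌋ = ⌊4.542⌋ = 4 → row 4

L4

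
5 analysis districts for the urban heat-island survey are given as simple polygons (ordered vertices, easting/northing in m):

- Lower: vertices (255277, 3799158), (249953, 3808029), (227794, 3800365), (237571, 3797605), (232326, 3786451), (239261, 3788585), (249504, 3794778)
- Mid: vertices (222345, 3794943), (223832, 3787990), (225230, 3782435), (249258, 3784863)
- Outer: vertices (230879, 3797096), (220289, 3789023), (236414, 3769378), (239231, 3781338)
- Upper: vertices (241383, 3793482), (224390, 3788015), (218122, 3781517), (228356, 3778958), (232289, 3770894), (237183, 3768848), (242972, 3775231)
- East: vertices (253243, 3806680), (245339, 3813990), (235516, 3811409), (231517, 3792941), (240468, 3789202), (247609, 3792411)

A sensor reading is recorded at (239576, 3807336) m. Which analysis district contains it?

Cast a ray rightward from (239576, 3807336). For each polygon, the edges (by vertex number in listed order) whose endpoints lie on opposite sides of northing = 3807336, where each meets that height, and whether that is right or left of the point:
Lower: 1–2 at easting≈250368.9 (right), 2–3 at easting≈247949.3 (right) → 2 crossings.
Mid: no edge straddles that height → 0 crossings.
Outer: no edge straddles that height → 0 crossings.
Upper: no edge straddles that height → 0 crossings.
East: 1–2 at easting≈252533.7 (right), 3–4 at easting≈234634.0 (left) → 1 crossing.
Only East has an odd count, so the point is inside East.

East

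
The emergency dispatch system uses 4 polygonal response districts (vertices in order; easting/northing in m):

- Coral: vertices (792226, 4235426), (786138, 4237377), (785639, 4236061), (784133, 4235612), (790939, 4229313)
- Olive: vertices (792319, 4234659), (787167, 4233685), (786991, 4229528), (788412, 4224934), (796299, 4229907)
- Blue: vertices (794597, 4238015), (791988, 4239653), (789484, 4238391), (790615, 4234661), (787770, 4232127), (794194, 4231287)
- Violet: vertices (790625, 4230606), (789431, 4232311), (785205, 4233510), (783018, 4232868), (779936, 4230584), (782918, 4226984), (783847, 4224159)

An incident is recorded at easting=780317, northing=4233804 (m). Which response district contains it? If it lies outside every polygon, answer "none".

Cast a ray rightward from (780317, 4233804). For each polygon, the edges (by vertex number in listed order) whose endpoints lie on opposite sides of northing = 4233804, where each meets that height, and whether that is right or left of the point:
Coral: 4–5 at easting≈786086.5 (right), 5–1 at easting≈791884.5 (right) → 2 crossings.
Olive: 1–2 at easting≈787796.5 (right), 5–1 at easting≈793035.1 (right) → 2 crossings.
Blue: 4–5 at easting≈789652.8 (right), 6–1 at easting≈794344.8 (right) → 2 crossings.
Violet: no edge straddles that height → 0 crossings.
All counts are even, so the point lies outside every listed polygon.

none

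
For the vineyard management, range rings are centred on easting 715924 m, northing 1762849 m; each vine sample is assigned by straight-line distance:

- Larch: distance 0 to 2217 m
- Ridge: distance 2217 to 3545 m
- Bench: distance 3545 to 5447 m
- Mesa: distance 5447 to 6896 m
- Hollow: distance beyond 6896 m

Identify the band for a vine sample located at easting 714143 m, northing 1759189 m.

Distance = √((714143−715924)² + (1759189−1762849)²) = √(3171961.000 + 13395600.000) = 4070.327 m.
3545 ≤ 4070.327 < 5447 → Bench.

Bench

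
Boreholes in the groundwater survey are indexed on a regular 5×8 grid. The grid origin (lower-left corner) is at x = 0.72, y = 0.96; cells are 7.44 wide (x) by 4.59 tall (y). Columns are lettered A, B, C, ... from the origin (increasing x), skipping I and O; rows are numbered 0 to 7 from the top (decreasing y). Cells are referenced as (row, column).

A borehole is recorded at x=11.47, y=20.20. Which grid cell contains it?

(3, B)

Column index: ⌊(11.47 − 0.72) / 7.44⌋ = ⌊1.445⌋ = 1 → column B
Row offset from origin: ⌊(20.20 − 0.96) / 4.59⌋ = ⌊4.192⌋ = 4 → row 3 (counted from top)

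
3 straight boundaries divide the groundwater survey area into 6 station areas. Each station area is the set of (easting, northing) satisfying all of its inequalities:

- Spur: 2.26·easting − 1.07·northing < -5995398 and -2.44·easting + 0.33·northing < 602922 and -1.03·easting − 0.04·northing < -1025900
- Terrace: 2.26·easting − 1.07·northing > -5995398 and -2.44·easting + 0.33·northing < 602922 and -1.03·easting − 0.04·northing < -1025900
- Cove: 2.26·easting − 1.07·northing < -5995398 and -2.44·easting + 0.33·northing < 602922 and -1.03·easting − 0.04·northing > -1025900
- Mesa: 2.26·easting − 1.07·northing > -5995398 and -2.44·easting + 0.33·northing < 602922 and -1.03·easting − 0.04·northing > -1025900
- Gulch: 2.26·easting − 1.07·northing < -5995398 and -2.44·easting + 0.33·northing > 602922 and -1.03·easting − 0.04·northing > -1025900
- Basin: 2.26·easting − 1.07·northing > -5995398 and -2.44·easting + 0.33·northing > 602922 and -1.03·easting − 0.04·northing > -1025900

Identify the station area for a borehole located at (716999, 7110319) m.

2.26·716999 − 1.07·7110319 = -5987623.590, which is > -5995398
-2.44·716999 + 0.33·7110319 = 596927.710, which is < 602922
-1.03·716999 − 0.04·7110319 = -1022921.730, which is > -1025900
This sign pattern matches Mesa.

Mesa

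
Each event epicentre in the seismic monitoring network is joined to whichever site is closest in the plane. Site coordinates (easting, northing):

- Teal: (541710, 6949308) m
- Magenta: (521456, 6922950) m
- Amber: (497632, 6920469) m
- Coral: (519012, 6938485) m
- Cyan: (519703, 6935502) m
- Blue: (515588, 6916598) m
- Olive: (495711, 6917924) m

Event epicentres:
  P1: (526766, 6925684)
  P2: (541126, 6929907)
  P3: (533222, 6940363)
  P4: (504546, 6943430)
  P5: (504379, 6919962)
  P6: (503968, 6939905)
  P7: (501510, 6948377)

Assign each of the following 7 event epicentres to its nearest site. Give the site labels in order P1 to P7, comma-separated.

P1 → Magenta (d²=35670856.00)
P2 → Teal (d²=376739857.00)
P3 → Teal (d²=152059169.00)
P4 → Coral (d²=233718181.00)
P5 → Amber (d²=45779058.00)
P6 → Coral (d²=228338336.00)
P7 → Coral (d²=404171668.00)

Magenta, Teal, Teal, Coral, Amber, Coral, Coral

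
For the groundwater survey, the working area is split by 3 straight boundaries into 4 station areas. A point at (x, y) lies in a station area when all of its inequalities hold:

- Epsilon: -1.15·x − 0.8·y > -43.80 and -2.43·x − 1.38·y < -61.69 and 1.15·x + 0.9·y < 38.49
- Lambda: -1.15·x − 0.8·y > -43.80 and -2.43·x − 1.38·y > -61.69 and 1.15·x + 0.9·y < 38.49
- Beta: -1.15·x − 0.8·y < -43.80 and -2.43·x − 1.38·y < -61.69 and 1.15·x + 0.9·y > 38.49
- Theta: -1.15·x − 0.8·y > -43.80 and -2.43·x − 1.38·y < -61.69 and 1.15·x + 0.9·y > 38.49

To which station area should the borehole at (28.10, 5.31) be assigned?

Epsilon

-1.15·28.10 − 0.8·5.31 = -36.563, which is > -43.80
-2.43·28.10 − 1.38·5.31 = -75.611, which is < -61.69
1.15·28.10 + 0.9·5.31 = 37.094, which is < 38.49
This sign pattern matches Epsilon.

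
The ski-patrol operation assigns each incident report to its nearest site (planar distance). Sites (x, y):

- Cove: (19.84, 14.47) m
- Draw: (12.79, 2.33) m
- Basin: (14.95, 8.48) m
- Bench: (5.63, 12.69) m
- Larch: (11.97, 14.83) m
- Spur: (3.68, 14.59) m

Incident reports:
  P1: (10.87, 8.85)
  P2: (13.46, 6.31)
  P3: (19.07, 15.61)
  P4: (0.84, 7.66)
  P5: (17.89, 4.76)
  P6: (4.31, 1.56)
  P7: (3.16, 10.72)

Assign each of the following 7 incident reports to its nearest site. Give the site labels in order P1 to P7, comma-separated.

Basin, Basin, Cove, Bench, Basin, Draw, Bench

P1 → Basin (d²=16.78)
P2 → Basin (d²=6.93)
P3 → Cove (d²=1.89)
P4 → Bench (d²=48.24)
P5 → Basin (d²=22.48)
P6 → Draw (d²=72.50)
P7 → Bench (d²=9.98)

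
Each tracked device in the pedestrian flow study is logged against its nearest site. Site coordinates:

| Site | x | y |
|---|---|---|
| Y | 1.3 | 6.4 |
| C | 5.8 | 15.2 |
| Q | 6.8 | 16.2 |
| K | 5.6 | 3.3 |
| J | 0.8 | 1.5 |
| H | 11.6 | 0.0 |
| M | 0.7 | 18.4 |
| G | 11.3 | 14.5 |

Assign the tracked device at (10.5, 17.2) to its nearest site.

G

Squared distances to each site:
Y: 201.280; C: 26.090; Q: 14.690; K: 217.220; J: 340.580; H: 297.050; M: 97.480; G: 7.930.
Minimum at G.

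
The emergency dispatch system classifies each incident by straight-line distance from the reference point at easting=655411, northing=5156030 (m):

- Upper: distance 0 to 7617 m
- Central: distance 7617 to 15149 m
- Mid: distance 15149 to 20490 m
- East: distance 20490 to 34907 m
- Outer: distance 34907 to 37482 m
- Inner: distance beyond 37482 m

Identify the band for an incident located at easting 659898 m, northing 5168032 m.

Central

Distance = √((659898−655411)² + (5168032−5156030)²) = √(20133169.000 + 144048004.000) = 12813.320 m.
7617 ≤ 12813.320 < 15149 → Central.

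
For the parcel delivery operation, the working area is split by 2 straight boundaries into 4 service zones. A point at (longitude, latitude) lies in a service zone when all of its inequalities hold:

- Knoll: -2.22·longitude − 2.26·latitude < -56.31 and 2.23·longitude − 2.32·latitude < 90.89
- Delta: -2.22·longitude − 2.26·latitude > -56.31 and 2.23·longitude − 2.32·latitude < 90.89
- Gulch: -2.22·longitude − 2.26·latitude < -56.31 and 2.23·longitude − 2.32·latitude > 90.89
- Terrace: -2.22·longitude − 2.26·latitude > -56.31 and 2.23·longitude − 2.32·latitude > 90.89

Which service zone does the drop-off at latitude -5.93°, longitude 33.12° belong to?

Knoll

-2.22·33.12 − 2.26·-5.93 = -60.125, which is < -56.31
2.23·33.12 − 2.32·-5.93 = 87.615, which is < 90.89
This sign pattern matches Knoll.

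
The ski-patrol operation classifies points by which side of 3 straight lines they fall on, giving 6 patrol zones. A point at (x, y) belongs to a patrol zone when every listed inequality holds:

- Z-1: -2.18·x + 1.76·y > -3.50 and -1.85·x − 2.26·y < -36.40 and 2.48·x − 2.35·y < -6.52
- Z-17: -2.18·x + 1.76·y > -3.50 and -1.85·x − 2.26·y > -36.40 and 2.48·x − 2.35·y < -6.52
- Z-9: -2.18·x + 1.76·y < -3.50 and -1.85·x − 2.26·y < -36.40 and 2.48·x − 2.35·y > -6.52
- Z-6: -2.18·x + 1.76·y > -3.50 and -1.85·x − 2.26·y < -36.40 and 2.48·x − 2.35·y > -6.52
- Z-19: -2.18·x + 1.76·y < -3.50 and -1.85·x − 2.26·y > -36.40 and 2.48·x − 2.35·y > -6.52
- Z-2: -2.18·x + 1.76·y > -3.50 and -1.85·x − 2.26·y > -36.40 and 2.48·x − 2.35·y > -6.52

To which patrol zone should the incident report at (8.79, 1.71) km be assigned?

Z-19

-2.18·8.79 + 1.76·1.71 = -16.153, which is < -3.50
-1.85·8.79 − 2.26·1.71 = -20.126, which is > -36.40
2.48·8.79 − 2.35·1.71 = 17.781, which is > -6.52
This sign pattern matches Z-19.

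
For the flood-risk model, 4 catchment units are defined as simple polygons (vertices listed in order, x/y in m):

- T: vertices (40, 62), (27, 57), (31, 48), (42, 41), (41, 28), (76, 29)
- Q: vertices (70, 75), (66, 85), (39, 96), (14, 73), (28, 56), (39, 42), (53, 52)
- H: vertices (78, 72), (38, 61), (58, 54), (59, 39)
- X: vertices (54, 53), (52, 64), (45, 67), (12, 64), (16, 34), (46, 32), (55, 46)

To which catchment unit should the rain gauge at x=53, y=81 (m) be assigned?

Q

Cast a ray rightward from (53, 81). For each polygon, the edges (by vertex number in listed order) whose endpoints lie on opposite sides of y = 81, where each meets that height, and whether that is right or left of the point:
T: no edge straddles that height → 0 crossings.
Q: 1–2 at x≈67.6 (right), 3–4 at x≈22.7 (left) → 1 crossing.
H: no edge straddles that height → 0 crossings.
X: no edge straddles that height → 0 crossings.
Only Q has an odd count, so the point is inside Q.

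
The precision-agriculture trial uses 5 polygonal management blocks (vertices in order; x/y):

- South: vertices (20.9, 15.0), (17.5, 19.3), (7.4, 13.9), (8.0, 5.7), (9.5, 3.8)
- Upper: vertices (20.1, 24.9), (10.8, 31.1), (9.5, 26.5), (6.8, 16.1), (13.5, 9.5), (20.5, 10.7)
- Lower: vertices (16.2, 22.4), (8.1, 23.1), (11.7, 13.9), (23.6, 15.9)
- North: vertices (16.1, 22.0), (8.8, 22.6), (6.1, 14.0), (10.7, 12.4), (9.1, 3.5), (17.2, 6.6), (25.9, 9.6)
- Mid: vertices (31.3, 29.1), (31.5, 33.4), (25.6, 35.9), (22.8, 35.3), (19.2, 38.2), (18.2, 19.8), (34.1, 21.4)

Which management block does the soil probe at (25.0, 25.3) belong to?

Mid

Cast a ray rightward from (25.0, 25.3). For each polygon, the edges (by vertex number in listed order) whose endpoints lie on opposite sides of y = 25.3, where each meets that height, and whether that is right or left of the point:
South: no edge straddles that height → 0 crossings.
Upper: 1–2 at x≈19.50 (left), 3–4 at x≈9.19 (left) → 0 crossings.
Lower: no edge straddles that height → 0 crossings.
North: no edge straddles that height → 0 crossings.
Mid: 5–6 at x≈18.50 (left), 7–1 at x≈32.68 (right) → 1 crossing.
Only Mid has an odd count, so the point is inside Mid.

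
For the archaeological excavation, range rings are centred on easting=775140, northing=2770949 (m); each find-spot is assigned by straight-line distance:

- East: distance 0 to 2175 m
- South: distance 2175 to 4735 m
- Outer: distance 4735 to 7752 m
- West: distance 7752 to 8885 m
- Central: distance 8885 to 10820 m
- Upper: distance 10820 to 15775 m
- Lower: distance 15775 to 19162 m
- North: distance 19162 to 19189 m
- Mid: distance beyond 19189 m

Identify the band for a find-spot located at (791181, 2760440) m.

North

Distance = √((791181−775140)² + (2760440−2770949)²) = √(257313681.000 + 110439081.000) = 19176.881 m.
19162 ≤ 19176.881 < 19189 → North.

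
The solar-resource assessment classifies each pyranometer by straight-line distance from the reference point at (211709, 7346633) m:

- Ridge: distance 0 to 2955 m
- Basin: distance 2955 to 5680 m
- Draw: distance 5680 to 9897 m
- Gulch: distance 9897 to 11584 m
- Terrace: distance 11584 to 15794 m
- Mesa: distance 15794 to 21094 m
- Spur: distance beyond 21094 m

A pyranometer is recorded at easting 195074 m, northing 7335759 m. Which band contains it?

Distance = √((195074−211709)² + (7335759−7346633)²) = √(276723225.000 + 118243876.000) = 19873.779 m.
15794 ≤ 19873.779 < 21094 → Mesa.

Mesa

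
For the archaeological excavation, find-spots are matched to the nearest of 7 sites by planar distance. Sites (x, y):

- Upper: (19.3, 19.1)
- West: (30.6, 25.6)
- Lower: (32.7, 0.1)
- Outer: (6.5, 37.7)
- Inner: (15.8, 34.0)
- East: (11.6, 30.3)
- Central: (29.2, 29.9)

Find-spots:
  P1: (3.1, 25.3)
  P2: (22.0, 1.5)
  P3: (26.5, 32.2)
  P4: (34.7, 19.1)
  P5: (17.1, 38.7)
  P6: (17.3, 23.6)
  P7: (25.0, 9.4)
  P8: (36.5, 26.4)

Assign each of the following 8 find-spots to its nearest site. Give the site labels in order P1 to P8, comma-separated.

East, Lower, Central, West, Inner, Upper, Upper, West

P1 → East (d²=97.25)
P2 → Lower (d²=116.45)
P3 → Central (d²=12.58)
P4 → West (d²=59.06)
P5 → Inner (d²=23.78)
P6 → Upper (d²=24.25)
P7 → Upper (d²=126.58)
P8 → West (d²=35.45)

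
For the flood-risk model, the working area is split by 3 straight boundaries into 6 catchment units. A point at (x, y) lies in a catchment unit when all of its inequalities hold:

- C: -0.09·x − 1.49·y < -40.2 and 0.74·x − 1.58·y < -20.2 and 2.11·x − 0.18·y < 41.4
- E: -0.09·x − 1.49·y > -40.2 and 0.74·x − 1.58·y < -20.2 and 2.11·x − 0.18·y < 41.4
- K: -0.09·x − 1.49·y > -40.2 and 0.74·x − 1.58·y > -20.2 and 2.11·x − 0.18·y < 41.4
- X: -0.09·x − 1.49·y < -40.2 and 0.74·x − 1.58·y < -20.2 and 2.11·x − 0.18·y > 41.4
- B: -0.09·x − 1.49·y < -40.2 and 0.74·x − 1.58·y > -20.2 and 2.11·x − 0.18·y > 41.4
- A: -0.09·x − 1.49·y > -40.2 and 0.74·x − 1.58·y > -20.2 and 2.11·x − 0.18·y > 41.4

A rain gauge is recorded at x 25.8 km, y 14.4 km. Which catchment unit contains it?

A

-0.09·25.8 − 1.49·14.4 = -23.778, which is > -40.2
0.74·25.8 − 1.58·14.4 = -3.660, which is > -20.2
2.11·25.8 − 0.18·14.4 = 51.846, which is > 41.4
This sign pattern matches A.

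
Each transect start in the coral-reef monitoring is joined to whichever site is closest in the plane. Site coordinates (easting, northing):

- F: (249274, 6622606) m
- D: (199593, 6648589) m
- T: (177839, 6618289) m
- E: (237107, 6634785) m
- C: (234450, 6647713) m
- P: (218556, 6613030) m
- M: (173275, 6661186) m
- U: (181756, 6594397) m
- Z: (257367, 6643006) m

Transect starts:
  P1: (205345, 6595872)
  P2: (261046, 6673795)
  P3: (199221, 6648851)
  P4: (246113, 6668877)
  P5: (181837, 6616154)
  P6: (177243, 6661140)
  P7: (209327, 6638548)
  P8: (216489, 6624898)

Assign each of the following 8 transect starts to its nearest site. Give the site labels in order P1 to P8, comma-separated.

P1 → P (d²=468927485.00)
P2 → Z (d²=961497562.00)
P3 → D (d²=207028.00)
P4 → C (d²=583940465.00)
P5 → T (d²=20542229.00)
P6 → M (d²=15747140.00)
P7 → D (d²=195572437.00)
P8 → P (d²=145121913.00)

P, Z, D, C, T, M, D, P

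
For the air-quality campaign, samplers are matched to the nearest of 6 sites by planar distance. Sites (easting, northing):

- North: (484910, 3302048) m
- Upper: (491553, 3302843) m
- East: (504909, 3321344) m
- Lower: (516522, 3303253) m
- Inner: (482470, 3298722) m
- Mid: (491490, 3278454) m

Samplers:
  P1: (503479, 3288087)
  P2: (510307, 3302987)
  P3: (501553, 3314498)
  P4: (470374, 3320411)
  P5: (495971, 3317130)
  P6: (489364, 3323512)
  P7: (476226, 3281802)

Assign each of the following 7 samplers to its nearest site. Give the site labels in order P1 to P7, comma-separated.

Mid, Lower, East, North, East, East, Mid

P1 → Mid (d²=236530810.00)
P2 → Lower (d²=38696981.00)
P3 → East (d²=58130452.00)
P4 → North (d²=548495065.00)
P5 → East (d²=97645640.00)
P6 → East (d²=246347249.00)
P7 → Mid (d²=244198800.00)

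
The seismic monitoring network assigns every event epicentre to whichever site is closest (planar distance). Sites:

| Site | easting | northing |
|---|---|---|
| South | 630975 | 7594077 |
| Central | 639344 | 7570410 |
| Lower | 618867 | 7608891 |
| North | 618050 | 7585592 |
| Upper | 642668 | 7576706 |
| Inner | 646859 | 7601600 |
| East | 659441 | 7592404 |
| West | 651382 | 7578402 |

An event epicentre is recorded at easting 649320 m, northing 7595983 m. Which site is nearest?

Squared distances to each site:
South: 340171861.000; Central: 753498905.000; Lower: 1094001673.000; North: 1085785781.000; Upper: 415851833.000; Inner: 37607210.000; East: 115243882.000; West: 313343405.000.
Minimum at Inner.

Inner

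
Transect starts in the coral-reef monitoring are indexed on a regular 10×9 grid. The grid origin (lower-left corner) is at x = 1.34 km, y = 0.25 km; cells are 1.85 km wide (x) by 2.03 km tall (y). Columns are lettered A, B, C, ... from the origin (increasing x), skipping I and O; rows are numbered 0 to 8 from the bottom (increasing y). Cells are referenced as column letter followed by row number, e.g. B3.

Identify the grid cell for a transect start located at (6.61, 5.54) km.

Column index: ⌊(6.61 − 1.34) / 1.85⌋ = ⌊2.849⌋ = 2 → column C
Row offset from origin: ⌊(5.54 − 0.25) / 2.03⌋ = ⌊2.606⌋ = 2 → row 2

C2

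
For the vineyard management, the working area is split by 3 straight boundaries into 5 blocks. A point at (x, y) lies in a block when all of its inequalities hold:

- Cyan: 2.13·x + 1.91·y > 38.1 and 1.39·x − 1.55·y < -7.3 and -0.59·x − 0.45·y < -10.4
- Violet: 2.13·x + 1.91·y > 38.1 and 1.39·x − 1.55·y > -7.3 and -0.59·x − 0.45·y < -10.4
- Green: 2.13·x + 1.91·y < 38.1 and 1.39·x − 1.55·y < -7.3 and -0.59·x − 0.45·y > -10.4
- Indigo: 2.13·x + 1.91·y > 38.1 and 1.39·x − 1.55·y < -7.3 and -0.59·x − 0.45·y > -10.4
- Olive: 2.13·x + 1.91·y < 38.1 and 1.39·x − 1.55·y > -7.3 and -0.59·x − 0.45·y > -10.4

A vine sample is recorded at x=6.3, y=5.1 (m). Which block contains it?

Olive

2.13·6.3 + 1.91·5.1 = 23.160, which is < 38.1
1.39·6.3 − 1.55·5.1 = 0.852, which is > -7.3
-0.59·6.3 − 0.45·5.1 = -6.012, which is > -10.4
This sign pattern matches Olive.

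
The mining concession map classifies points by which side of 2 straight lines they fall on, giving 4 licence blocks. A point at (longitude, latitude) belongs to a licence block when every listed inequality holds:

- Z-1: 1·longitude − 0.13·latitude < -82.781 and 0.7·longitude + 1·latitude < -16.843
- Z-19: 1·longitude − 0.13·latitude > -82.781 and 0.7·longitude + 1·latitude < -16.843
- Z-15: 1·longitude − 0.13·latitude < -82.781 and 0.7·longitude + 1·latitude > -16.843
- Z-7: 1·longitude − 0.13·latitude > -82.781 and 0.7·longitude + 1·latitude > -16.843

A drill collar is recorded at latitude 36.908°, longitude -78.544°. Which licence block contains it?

Z-1

1·-78.544 − 0.13·36.908 = -83.342, which is < -82.781
0.7·-78.544 + 1·36.908 = -18.073, which is < -16.843
This sign pattern matches Z-1.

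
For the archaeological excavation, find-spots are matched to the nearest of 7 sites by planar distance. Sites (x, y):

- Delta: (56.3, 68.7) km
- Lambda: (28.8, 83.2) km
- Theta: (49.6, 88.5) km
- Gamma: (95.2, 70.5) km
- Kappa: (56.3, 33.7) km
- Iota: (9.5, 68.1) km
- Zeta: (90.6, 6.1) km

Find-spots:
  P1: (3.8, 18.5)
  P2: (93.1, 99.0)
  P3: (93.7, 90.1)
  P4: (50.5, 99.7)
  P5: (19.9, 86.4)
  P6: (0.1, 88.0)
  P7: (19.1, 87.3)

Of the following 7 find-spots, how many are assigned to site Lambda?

P1 → Iota
P2 → Gamma
P3 → Gamma
P4 → Theta
P5 → Lambda
P6 → Iota
P7 → Lambda
2 of the 7 go to Lambda.

2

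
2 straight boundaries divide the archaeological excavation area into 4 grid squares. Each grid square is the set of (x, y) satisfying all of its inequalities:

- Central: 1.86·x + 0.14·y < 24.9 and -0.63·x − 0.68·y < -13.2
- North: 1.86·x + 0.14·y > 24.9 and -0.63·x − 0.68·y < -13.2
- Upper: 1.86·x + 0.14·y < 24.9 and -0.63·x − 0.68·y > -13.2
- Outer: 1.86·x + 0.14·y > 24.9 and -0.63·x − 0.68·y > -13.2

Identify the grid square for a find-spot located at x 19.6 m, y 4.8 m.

1.86·19.6 + 0.14·4.8 = 37.128, which is > 24.9
-0.63·19.6 − 0.68·4.8 = -15.612, which is < -13.2
This sign pattern matches North.

North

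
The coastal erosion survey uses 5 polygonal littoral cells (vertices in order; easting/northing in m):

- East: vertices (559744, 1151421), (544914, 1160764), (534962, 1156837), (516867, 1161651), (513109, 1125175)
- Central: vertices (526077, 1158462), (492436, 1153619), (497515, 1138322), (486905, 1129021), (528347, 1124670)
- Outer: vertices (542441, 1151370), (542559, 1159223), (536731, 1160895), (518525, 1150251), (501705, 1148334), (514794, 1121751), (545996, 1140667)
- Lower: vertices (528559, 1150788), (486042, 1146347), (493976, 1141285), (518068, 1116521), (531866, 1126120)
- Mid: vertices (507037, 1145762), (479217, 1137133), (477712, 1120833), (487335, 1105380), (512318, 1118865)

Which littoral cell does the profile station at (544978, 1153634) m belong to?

East

Cast a ray rightward from (544978, 1153634). For each polygon, the edges (by vertex number in listed order) whose endpoints lie on opposite sides of northing = 1153634, where each meets that height, and whether that is right or left of the point:
East: 1–2 at easting≈556231.3 (right), 4–5 at easting≈516041.0 (left) → 1 crossing.
Central: 1–2 at easting≈492540.2 (left), 5–1 at easting≈526401.3 (left) → 0 crossings.
Outer: 1–2 at easting≈542475.0 (left), 3–4 at easting≈524311.4 (left) → 0 crossings.
Lower: no edge straddles that height → 0 crossings.
Mid: no edge straddles that height → 0 crossings.
Only East has an odd count, so the point is inside East.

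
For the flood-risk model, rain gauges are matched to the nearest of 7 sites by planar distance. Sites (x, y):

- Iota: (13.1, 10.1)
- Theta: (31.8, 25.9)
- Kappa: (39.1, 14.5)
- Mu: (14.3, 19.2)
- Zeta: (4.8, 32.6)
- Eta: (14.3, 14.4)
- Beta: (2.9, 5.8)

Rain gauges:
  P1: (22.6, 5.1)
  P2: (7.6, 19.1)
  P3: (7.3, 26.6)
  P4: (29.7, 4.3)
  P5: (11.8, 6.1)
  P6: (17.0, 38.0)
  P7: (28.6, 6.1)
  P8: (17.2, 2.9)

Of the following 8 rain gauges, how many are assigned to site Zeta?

P1 → Iota
P2 → Mu
P3 → Zeta
P4 → Kappa
P5 → Iota
P6 → Zeta
P7 → Kappa
P8 → Iota
2 of the 8 go to Zeta.

2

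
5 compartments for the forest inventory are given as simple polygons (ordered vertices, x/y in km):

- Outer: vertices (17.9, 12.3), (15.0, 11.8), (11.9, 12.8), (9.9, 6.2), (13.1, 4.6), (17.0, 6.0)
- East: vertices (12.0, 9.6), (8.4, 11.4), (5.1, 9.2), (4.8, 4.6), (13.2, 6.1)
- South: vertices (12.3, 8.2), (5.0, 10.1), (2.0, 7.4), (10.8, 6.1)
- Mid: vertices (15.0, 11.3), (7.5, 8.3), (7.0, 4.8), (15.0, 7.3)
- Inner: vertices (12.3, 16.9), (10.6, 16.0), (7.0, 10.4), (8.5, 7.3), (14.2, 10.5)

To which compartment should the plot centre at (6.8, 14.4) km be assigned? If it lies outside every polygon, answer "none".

none

Cast a ray rightward from (6.8, 14.4). For each polygon, the edges (by vertex number in listed order) whose endpoints lie on opposite sides of y = 14.4, where each meets that height, and whether that is right or left of the point:
Outer: no edge straddles that height → 0 crossings.
East: no edge straddles that height → 0 crossings.
South: no edge straddles that height → 0 crossings.
Mid: no edge straddles that height → 0 crossings.
Inner: 2–3 at x≈9.57 (right), 5–1 at x≈13.04 (right) → 2 crossings.
All counts are even, so the point lies outside every listed polygon.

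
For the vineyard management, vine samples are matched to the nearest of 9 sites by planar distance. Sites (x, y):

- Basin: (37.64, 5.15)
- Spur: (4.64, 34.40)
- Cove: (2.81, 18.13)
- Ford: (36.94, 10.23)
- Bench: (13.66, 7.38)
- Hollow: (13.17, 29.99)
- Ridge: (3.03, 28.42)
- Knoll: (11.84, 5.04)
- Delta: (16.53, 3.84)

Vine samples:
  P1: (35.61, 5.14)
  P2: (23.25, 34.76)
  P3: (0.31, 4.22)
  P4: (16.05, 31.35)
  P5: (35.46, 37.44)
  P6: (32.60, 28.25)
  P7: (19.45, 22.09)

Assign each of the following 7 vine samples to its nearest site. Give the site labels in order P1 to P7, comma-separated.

P1 → Basin (d²=4.12)
P2 → Hollow (d²=124.36)
P3 → Knoll (d²=133.61)
P4 → Hollow (d²=10.14)
P5 → Hollow (d²=552.35)
P6 → Ford (d²=343.56)
P7 → Hollow (d²=101.85)

Basin, Hollow, Knoll, Hollow, Hollow, Ford, Hollow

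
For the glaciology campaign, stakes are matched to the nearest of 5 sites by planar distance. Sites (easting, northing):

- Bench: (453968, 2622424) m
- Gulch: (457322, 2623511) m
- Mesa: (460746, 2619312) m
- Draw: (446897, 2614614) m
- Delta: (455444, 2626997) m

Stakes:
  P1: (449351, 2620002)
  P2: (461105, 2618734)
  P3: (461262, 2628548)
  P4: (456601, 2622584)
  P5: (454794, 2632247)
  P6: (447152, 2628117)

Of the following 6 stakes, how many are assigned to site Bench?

P1 → Bench
P2 → Mesa
P3 → Delta
P4 → Gulch
P5 → Delta
P6 → Delta
1 of the 6 goes to Bench.

1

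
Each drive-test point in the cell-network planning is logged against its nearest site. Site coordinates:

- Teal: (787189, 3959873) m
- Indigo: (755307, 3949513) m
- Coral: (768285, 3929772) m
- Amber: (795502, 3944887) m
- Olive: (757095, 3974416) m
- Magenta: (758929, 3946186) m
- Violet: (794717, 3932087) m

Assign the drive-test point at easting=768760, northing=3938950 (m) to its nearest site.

Squared distances to each site:
Teal: 777399970.000; Indigo: 292560178.000; Coral: 84461309.000; Amber: 750382533.000; Olive: 1393909381.000; Magenta: 149008257.000; Violet: 720866618.000.
Minimum at Coral.

Coral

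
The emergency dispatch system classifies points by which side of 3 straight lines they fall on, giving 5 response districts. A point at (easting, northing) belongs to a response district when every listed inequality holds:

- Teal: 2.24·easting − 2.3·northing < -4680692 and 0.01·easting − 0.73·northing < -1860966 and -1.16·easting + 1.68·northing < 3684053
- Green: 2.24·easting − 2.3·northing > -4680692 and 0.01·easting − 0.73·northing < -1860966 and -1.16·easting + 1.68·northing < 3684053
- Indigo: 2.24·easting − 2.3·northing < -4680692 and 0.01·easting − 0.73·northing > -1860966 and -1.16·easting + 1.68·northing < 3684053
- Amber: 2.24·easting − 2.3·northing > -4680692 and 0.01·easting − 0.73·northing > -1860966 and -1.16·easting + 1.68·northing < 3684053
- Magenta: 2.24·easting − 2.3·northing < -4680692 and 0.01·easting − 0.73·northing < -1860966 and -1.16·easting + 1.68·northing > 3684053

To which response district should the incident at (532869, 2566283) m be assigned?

2.24·532869 − 2.3·2566283 = -4708824.340, which is < -4680692
0.01·532869 − 0.73·2566283 = -1868057.900, which is < -1860966
-1.16·532869 + 1.68·2566283 = 3693227.400, which is > 3684053
This sign pattern matches Magenta.

Magenta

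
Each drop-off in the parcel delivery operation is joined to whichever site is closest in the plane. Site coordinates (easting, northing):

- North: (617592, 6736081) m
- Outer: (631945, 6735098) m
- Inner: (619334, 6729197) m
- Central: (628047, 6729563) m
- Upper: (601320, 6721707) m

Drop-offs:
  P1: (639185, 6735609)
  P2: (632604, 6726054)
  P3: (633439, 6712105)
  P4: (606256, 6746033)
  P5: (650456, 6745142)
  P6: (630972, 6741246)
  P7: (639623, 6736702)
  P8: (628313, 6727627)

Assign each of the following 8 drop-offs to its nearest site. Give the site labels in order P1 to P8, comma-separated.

P1 → Outer (d²=52678721.00)
P2 → Central (d²=33079330.00)
P3 → Central (d²=333855428.00)
P4 → North (d²=227547200.00)
P5 → Outer (d²=443539057.00)
P6 → Outer (d²=38744633.00)
P7 → Outer (d²=61524500.00)
P8 → Central (d²=3818852.00)

Outer, Central, Central, North, Outer, Outer, Outer, Central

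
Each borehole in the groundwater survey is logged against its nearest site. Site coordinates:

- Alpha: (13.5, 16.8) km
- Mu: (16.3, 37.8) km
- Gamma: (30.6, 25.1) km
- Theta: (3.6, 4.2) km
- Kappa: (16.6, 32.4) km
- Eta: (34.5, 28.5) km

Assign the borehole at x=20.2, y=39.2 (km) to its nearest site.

Squared distances to each site:
Alpha: 546.650; Mu: 17.170; Gamma: 306.970; Theta: 1500.560; Kappa: 59.200; Eta: 318.980.
Minimum at Mu.

Mu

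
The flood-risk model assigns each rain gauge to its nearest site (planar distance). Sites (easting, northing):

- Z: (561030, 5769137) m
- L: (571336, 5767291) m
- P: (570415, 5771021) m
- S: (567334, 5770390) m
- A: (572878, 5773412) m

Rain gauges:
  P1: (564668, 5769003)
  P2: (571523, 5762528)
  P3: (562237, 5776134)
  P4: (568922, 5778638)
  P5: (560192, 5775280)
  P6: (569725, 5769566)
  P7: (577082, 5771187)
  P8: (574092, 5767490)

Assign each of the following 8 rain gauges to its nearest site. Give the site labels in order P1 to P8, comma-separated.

S, L, Z, A, Z, P, A, L

P1 → S (d²=9031325.00)
P2 → L (d²=22721138.00)
P3 → Z (d²=50414858.00)
P4 → A (d²=42961012.00)
P5 → Z (d²=38438693.00)
P6 → P (d²=2593125.00)
P7 → A (d²=22624241.00)
P8 → L (d²=7635137.00)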